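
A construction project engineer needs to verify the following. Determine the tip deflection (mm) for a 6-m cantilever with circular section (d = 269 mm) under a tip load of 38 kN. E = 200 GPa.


I = pi * d^4 / 64 = pi * 269^4 / 64 = 257027160.69 mm^4
L = 6000.0 mm, P = 38000.0 N, E = 200000.0 MPa
delta = P * L^3 / (3 * E * I)
= 38000.0 * 6000.0^3 / (3 * 200000.0 * 257027160.69)
= 53.2239 mm

53.2239 mm


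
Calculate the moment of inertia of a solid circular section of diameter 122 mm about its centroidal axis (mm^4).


r = d / 2 = 122 / 2 = 61.0 mm
I = pi * r^4 / 4 = pi * 61.0^4 / 4
= 10874498.09 mm^4

10874498.09 mm^4


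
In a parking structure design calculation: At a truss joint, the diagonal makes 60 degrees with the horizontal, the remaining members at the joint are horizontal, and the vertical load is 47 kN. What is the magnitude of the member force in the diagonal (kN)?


At the joint, only the diagonal has a vertical component, so vertical equilibrium gives:
F * sin(60) = 47
F = 47 / sin(60)
= 47 / 0.866025
= 54.27 kN

54.27 kN


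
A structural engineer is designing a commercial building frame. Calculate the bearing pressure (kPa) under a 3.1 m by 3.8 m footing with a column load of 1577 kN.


A = 3.1 * 3.8 = 11.78 m^2
q = P / A = 1577 / 11.78
= 133.871 kPa

133.871 kPa


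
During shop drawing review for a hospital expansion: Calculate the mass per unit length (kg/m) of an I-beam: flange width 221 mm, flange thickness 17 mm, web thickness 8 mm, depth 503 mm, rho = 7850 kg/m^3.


A_flanges = 2 * 221 * 17 = 7514 mm^2
A_web = (503 - 2 * 17) * 8 = 3752 mm^2
A_total = 7514 + 3752 = 11266 mm^2 = 0.011266 m^2
Weight = rho * A = 7850 * 0.011266 = 88.4381 kg/m

88.4381 kg/m


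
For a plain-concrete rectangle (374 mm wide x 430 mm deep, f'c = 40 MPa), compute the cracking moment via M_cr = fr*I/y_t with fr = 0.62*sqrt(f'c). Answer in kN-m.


fr = 0.62 * sqrt(40) = 0.62 * 6.3246 = 3.9212 MPa
I = 374 * 430^3 / 12 = 2477968166.67 mm^4
y_t = 215.0 mm
M_cr = fr * I / y_t = 3.9212 * 2477968166.67 / 215.0 N-mm
= 45.1938 kN-m

45.1938 kN-m


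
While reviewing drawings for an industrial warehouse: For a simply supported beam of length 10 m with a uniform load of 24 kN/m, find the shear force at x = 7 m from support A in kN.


R_A = w * L / 2 = 24 * 10 / 2 = 120.0 kN
V(x) = R_A - w * x = 120.0 - 24 * 7
= -48.0 kN

-48.0 kN


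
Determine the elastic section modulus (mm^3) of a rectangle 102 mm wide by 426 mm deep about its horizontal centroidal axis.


S = b * h^2 / 6
= 102 * 426^2 / 6
= 102 * 181476 / 6
= 3085092.0 mm^3

3085092.0 mm^3


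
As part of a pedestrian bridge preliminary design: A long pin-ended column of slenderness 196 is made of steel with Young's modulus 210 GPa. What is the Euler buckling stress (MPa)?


sigma_cr = pi^2 * E / lambda^2
= 9.8696 * 210000.0 / 196^2
= 9.8696 * 210000.0 / 38416
= 53.9519 MPa

53.9519 MPa


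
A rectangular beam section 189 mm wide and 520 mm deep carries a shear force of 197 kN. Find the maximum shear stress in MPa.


A = b * h = 189 * 520 = 98280 mm^2
V = 197 kN = 197000.0 N
tau_max = 1.5 * V / A = 1.5 * 197000.0 / 98280
= 3.0067 MPa

3.0067 MPa


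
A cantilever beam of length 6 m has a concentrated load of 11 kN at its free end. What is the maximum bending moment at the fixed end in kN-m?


For a cantilever with a point load at the free end:
M_max = P * L = 11 * 6 = 66 kN-m

66 kN-m


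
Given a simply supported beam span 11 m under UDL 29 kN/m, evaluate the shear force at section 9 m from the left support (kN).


R_A = w * L / 2 = 29 * 11 / 2 = 159.5 kN
V(x) = R_A - w * x = 159.5 - 29 * 9
= -101.5 kN

-101.5 kN


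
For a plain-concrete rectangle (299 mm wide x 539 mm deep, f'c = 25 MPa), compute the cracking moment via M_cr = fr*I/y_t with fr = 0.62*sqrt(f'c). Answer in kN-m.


fr = 0.62 * sqrt(25) = 0.62 * 5.0 = 3.1 MPa
I = 299 * 539^3 / 12 = 3901721240.08 mm^4
y_t = 269.5 mm
M_cr = fr * I / y_t = 3.1 * 3901721240.08 / 269.5 N-mm
= 44.8807 kN-m

44.8807 kN-m


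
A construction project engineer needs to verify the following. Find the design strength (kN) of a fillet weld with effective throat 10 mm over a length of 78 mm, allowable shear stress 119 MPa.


Strength = throat * length * allowable stress
= 10 * 78 * 119 N
= 92820 N
= 92.82 kN

92.82 kN


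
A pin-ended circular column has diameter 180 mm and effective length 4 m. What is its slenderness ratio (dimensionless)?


Radius of gyration r = d / 4 = 180 / 4 = 45.0 mm
L_eff = 4000.0 mm
Slenderness ratio = L / r = 4000.0 / 45.0 = 88.89 (dimensionless)

88.89 (dimensionless)


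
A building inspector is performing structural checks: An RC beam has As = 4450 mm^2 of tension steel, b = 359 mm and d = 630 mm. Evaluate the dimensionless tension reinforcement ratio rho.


rho = As / (b * d)
= 4450 / (359 * 630)
= 4450 / 226170
= 0.019675 (dimensionless)

0.019675 (dimensionless)


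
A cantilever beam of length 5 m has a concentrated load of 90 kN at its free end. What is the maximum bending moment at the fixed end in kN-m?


For a cantilever with a point load at the free end:
M_max = P * L = 90 * 5 = 450 kN-m

450 kN-m


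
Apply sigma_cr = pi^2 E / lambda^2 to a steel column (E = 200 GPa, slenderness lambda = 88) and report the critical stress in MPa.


sigma_cr = pi^2 * E / lambda^2
= 9.8696 * 200000.0 / 88^2
= 9.8696 * 200000.0 / 7744
= 254.8968 MPa

254.8968 MPa


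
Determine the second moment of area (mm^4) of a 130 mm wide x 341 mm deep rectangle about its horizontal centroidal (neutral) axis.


I = b * h^3 / 12
= 130 * 341^3 / 12
= 130 * 39651821 / 12
= 429561394.17 mm^4

429561394.17 mm^4


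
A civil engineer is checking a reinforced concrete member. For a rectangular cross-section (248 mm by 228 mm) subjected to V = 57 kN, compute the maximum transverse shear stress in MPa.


A = b * h = 248 * 228 = 56544 mm^2
V = 57 kN = 57000.0 N
tau_max = 1.5 * V / A = 1.5 * 57000.0 / 56544
= 1.5121 MPa

1.5121 MPa


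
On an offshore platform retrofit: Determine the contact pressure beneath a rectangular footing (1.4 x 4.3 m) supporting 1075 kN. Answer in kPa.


A = 1.4 * 4.3 = 6.02 m^2
q = P / A = 1075 / 6.02
= 178.5714 kPa

178.5714 kPa


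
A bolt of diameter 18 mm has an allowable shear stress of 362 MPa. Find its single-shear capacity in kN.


A = pi * d^2 / 4 = pi * 18^2 / 4 = 254.469 mm^2
V = f_v * A / 1000 = 362 * 254.469 / 1000
= 92.1178 kN

92.1178 kN


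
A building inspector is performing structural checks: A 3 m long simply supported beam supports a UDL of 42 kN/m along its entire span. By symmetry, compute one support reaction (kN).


Total load = w * L = 42 * 3 = 126 kN
By symmetry, each reaction R = total / 2 = 126 / 2 = 63.0 kN

63.0 kN


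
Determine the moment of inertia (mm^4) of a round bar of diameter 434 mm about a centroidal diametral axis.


r = d / 2 = 434 / 2 = 217.0 mm
I = pi * r^4 / 4 = pi * 217.0^4 / 4
= 1741521405.12 mm^4

1741521405.12 mm^4


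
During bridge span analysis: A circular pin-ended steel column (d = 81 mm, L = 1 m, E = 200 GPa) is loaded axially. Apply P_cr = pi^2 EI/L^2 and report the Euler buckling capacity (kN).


I = pi * d^4 / 64 = 2113050.98 mm^4
L = 1000.0 mm
P_cr = pi^2 * E * I / L^2
= 9.8696 * 200000.0 * 2113050.98 / 1000.0^2
= 4170995.44 N = 4170.9954 kN

4170.9954 kN


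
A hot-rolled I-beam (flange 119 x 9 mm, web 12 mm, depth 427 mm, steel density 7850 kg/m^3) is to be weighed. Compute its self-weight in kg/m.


A_flanges = 2 * 119 * 9 = 2142 mm^2
A_web = (427 - 2 * 9) * 12 = 4908 mm^2
A_total = 2142 + 4908 = 7050 mm^2 = 0.007050 m^2
Weight = rho * A = 7850 * 0.007050 = 55.3425 kg/m

55.3425 kg/m


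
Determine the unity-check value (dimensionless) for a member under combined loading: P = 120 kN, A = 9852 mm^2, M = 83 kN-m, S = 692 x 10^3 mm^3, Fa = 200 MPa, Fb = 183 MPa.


f_a = P / A = 120000.0 / 9852 = 12.1803 MPa
f_b = M / S = 83000000.0 / 692000.0 = 119.9422 MPa
Ratio = f_a / Fa + f_b / Fb
= 12.1803 / 200 + 119.9422 / 183
= 0.7163 (dimensionless)

0.7163 (dimensionless)


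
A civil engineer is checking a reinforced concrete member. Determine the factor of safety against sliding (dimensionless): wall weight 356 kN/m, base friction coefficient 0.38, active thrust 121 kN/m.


Resisting force = mu * W = 0.38 * 356 = 135.28 kN/m
FOS = Resisting / Driving = 135.28 / 121
= 1.118 (dimensionless)

1.118 (dimensionless)


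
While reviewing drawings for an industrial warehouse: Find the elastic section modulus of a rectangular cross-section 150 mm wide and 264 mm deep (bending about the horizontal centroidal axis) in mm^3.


S = b * h^2 / 6
= 150 * 264^2 / 6
= 150 * 69696 / 6
= 1742400.0 mm^3

1742400.0 mm^3


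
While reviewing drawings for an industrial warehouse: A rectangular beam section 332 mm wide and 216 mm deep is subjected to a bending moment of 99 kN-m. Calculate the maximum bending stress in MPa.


I = b * h^3 / 12 = 332 * 216^3 / 12 = 278816256.0 mm^4
y = h / 2 = 216 / 2 = 108.0 mm
M = 99 kN-m = 99000000.0 N-mm
sigma = M * y / I = 99000000.0 * 108.0 / 278816256.0
= 38.35 MPa

38.35 MPa


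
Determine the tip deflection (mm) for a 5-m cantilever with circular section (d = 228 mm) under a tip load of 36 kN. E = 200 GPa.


I = pi * d^4 / 64 = pi * 228^4 / 64 = 132650620.77 mm^4
L = 5000.0 mm, P = 36000.0 N, E = 200000.0 MPa
delta = P * L^3 / (3 * E * I)
= 36000.0 * 5000.0^3 / (3 * 200000.0 * 132650620.77)
= 56.5395 mm

56.5395 mm


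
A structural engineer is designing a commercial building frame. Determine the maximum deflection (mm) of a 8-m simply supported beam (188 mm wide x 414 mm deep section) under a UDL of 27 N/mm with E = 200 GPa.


I = 188 * 414^3 / 12 = 1111674456.0 mm^4
L = 8000.0 mm, w = 27 N/mm, E = 200000.0 MPa
delta = 5 * w * L^4 / (384 * E * I)
= 5 * 27 * 8000.0^4 / (384 * 200000.0 * 1111674456.0)
= 6.4767 mm

6.4767 mm


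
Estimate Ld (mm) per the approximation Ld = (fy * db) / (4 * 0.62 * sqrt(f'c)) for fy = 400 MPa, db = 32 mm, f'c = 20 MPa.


Ld = (fy * db) / (4 * 0.62 * sqrt(f'c))
= (400 * 32) / (4 * 0.62 * sqrt(20))
= 12800 / 11.0909
= 1154.1 mm

1154.1 mm


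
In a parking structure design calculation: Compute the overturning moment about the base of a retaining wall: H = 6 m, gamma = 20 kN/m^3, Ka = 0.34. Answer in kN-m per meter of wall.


Pa = 0.5 * Ka * gamma * H^2
= 0.5 * 0.34 * 20 * 6^2
= 122.4 kN/m
Arm = H / 3 = 6 / 3 = 2.0 m
Mo = Pa * arm = Pa * H / 3 = 122.4 * 6 / 3 = 244.8 kN-m/m

244.8 kN-m/m


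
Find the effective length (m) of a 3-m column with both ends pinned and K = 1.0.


L_eff = K * L
= 1.0 * 3
= 3.0 m

3.0 m


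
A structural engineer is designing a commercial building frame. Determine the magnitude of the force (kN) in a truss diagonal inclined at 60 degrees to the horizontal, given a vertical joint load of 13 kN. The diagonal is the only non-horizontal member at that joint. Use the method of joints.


At the joint, only the diagonal has a vertical component, so vertical equilibrium gives:
F * sin(60) = 13
F = 13 / sin(60)
= 13 / 0.866025
= 15.01 kN

15.01 kN


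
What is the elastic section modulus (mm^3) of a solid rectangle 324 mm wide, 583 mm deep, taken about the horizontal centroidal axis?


S = b * h^2 / 6
= 324 * 583^2 / 6
= 324 * 339889 / 6
= 18354006.0 mm^3

18354006.0 mm^3


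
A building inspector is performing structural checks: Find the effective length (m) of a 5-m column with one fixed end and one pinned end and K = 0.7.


L_eff = K * L
= 0.7 * 5
= 3.5 m

3.5 m


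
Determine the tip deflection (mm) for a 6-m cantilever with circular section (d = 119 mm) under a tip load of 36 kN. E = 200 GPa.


I = pi * d^4 / 64 = pi * 119^4 / 64 = 9843685.83 mm^4
L = 6000.0 mm, P = 36000.0 N, E = 200000.0 MPa
delta = P * L^3 / (3 * E * I)
= 36000.0 * 6000.0^3 / (3 * 200000.0 * 9843685.83)
= 1316.58 mm

1316.58 mm


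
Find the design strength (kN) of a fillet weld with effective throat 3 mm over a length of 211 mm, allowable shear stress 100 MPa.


Strength = throat * length * allowable stress
= 3 * 211 * 100 N
= 63300 N
= 63.3 kN

63.3 kN


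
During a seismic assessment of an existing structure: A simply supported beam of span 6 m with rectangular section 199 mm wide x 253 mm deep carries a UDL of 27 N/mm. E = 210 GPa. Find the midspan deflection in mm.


I = 199 * 253^3 / 12 = 268555093.58 mm^4
L = 6000.0 mm, w = 27 N/mm, E = 210000.0 MPa
delta = 5 * w * L^4 / (384 * E * I)
= 5 * 27 * 6000.0^4 / (384 * 210000.0 * 268555093.58)
= 8.0789 mm

8.0789 mm


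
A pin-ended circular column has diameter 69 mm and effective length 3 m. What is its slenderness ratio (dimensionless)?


Radius of gyration r = d / 4 = 69 / 4 = 17.25 mm
L_eff = 3000.0 mm
Slenderness ratio = L / r = 3000.0 / 17.25 = 173.91 (dimensionless)

173.91 (dimensionless)


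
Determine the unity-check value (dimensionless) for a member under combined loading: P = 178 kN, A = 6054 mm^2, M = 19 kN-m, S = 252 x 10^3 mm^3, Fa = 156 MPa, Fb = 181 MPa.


f_a = P / A = 178000.0 / 6054 = 29.402 MPa
f_b = M / S = 19000000.0 / 252000.0 = 75.3968 MPa
Ratio = f_a / Fa + f_b / Fb
= 29.402 / 156 + 75.3968 / 181
= 0.605 (dimensionless)

0.605 (dimensionless)


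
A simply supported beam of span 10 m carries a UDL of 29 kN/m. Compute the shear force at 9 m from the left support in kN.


R_A = w * L / 2 = 29 * 10 / 2 = 145.0 kN
V(x) = R_A - w * x = 145.0 - 29 * 9
= -116.0 kN

-116.0 kN


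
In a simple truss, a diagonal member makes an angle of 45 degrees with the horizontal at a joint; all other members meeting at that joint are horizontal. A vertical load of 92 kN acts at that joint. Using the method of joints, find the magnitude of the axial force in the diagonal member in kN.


At the joint, only the diagonal has a vertical component, so vertical equilibrium gives:
F * sin(45) = 92
F = 92 / sin(45)
= 92 / 0.707107
= 130.11 kN

130.11 kN


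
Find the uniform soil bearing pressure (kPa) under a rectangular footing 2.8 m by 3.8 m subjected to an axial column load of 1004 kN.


A = 2.8 * 3.8 = 10.64 m^2
q = P / A = 1004 / 10.64
= 94.3609 kPa

94.3609 kPa


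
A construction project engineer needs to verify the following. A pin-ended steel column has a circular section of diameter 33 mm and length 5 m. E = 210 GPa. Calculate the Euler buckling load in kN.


I = pi * d^4 / 64 = 58213.76 mm^4
L = 5000.0 mm
P_cr = pi^2 * E * I / L^2
= 9.8696 * 210000.0 * 58213.76 / 5000.0^2
= 4826.19 N = 4.8262 kN

4.8262 kN


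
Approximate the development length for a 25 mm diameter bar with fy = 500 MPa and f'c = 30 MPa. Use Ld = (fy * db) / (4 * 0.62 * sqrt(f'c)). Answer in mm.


Ld = (fy * db) / (4 * 0.62 * sqrt(f'c))
= (500 * 25) / (4 * 0.62 * sqrt(30))
= 12500 / 13.5835
= 920.23 mm

920.23 mm


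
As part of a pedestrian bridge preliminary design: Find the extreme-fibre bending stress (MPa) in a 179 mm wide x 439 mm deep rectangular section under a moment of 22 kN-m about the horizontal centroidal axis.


I = b * h^3 / 12 = 179 * 439^3 / 12 = 1262017408.42 mm^4
y = h / 2 = 439 / 2 = 219.5 mm
M = 22 kN-m = 22000000.0 N-mm
sigma = M * y / I = 22000000.0 * 219.5 / 1262017408.42
= 3.83 MPa

3.83 MPa


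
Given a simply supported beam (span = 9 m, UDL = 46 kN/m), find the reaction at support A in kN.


Total load = w * L = 46 * 9 = 414 kN
By symmetry, each reaction R = total / 2 = 414 / 2 = 207.0 kN

207.0 kN


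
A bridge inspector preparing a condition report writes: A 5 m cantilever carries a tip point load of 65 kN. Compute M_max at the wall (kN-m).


For a cantilever with a point load at the free end:
M_max = P * L = 65 * 5 = 325 kN-m

325 kN-m


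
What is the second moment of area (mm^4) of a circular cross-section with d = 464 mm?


r = d / 2 = 464 / 2 = 232.0 mm
I = pi * r^4 / 4 = pi * 232.0^4 / 4
= 2275316524.67 mm^4

2275316524.67 mm^4


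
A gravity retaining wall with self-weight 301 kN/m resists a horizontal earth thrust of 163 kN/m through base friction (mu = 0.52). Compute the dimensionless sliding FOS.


Resisting force = mu * W = 0.52 * 301 = 156.52 kN/m
FOS = Resisting / Driving = 156.52 / 163
= 0.9602 (dimensionless)

0.9602 (dimensionless)


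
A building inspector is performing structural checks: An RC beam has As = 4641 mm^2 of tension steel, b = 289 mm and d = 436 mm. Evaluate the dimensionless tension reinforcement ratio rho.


rho = As / (b * d)
= 4641 / (289 * 436)
= 4641 / 126004
= 0.036832 (dimensionless)

0.036832 (dimensionless)


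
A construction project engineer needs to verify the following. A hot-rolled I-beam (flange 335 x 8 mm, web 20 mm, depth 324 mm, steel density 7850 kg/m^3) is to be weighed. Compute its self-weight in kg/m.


A_flanges = 2 * 335 * 8 = 5360 mm^2
A_web = (324 - 2 * 8) * 20 = 6160 mm^2
A_total = 5360 + 6160 = 11520 mm^2 = 0.011520 m^2
Weight = rho * A = 7850 * 0.011520 = 90.432 kg/m

90.432 kg/m


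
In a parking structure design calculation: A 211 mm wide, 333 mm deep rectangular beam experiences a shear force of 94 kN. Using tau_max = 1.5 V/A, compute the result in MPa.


A = b * h = 211 * 333 = 70263 mm^2
V = 94 kN = 94000.0 N
tau_max = 1.5 * V / A = 1.5 * 94000.0 / 70263
= 2.0067 MPa

2.0067 MPa


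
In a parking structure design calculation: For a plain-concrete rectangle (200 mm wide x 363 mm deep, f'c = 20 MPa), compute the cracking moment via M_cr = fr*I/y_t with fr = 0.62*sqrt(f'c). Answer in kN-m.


fr = 0.62 * sqrt(20) = 0.62 * 4.4721 = 2.7727 MPa
I = 200 * 363^3 / 12 = 797202450.0 mm^4
y_t = 181.5 mm
M_cr = fr * I / y_t = 2.7727 * 797202450.0 / 181.5 N-mm
= 12.1786 kN-m

12.1786 kN-m


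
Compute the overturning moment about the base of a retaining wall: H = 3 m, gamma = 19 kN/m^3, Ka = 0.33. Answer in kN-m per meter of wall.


Pa = 0.5 * Ka * gamma * H^2
= 0.5 * 0.33 * 19 * 3^2
= 28.215 kN/m
Arm = H / 3 = 3 / 3 = 1.0 m
Mo = Pa * arm = Pa * H / 3 = 28.215 * 3 / 3 = 28.215 kN-m/m

28.215 kN-m/m


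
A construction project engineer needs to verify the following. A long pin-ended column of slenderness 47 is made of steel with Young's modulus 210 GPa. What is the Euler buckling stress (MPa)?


sigma_cr = pi^2 * E / lambda^2
= 9.8696 * 210000.0 / 47^2
= 9.8696 * 210000.0 / 2209
= 938.2603 MPa

938.2603 MPa


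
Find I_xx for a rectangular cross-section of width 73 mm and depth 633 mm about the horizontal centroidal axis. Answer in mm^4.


I = b * h^3 / 12
= 73 * 633^3 / 12
= 73 * 253636137 / 12
= 1542953166.75 mm^4

1542953166.75 mm^4


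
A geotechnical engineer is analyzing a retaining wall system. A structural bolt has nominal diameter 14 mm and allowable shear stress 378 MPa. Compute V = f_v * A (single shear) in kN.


A = pi * d^2 / 4 = pi * 14^2 / 4 = 153.938 mm^2
V = f_v * A / 1000 = 378 * 153.938 / 1000
= 58.1886 kN

58.1886 kN


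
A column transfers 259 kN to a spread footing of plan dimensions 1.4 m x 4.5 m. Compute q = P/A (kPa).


A = 1.4 * 4.5 = 6.3 m^2
q = P / A = 259 / 6.3
= 41.1111 kPa

41.1111 kPa


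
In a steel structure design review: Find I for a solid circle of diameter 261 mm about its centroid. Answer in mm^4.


r = d / 2 = 261 / 2 = 130.5 mm
I = pi * r^4 / 4 = pi * 130.5^4 / 4
= 227788569.92 mm^4

227788569.92 mm^4


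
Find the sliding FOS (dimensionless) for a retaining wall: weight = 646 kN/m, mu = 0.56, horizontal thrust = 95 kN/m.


Resisting force = mu * W = 0.56 * 646 = 361.76 kN/m
FOS = Resisting / Driving = 361.76 / 95
= 3.808 (dimensionless)

3.808 (dimensionless)


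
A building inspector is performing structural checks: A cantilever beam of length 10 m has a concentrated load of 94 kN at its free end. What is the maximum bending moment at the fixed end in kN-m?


For a cantilever with a point load at the free end:
M_max = P * L = 94 * 10 = 940 kN-m

940 kN-m


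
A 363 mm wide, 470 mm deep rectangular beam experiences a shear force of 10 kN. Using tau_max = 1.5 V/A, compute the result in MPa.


A = b * h = 363 * 470 = 170610 mm^2
V = 10 kN = 10000.0 N
tau_max = 1.5 * V / A = 1.5 * 10000.0 / 170610
= 0.0879 MPa

0.0879 MPa


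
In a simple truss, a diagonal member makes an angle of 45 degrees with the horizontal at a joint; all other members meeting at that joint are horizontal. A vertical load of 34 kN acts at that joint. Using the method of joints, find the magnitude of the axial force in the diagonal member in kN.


At the joint, only the diagonal has a vertical component, so vertical equilibrium gives:
F * sin(45) = 34
F = 34 / sin(45)
= 34 / 0.707107
= 48.08 kN

48.08 kN


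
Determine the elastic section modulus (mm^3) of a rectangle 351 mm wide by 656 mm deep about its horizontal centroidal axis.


S = b * h^2 / 6
= 351 * 656^2 / 6
= 351 * 430336 / 6
= 25174656.0 mm^3

25174656.0 mm^3


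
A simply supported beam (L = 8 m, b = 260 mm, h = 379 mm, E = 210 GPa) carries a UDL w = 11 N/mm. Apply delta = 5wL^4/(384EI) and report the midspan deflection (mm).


I = 260 * 379^3 / 12 = 1179532011.67 mm^4
L = 8000.0 mm, w = 11 N/mm, E = 210000.0 MPa
delta = 5 * w * L^4 / (384 * E * I)
= 5 * 11 * 8000.0^4 / (384 * 210000.0 * 1179532011.67)
= 2.3684 mm

2.3684 mm


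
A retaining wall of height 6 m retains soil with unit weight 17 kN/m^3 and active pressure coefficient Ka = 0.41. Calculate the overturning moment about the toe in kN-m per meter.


Pa = 0.5 * Ka * gamma * H^2
= 0.5 * 0.41 * 17 * 6^2
= 125.46 kN/m
Arm = H / 3 = 6 / 3 = 2.0 m
Mo = Pa * arm = Pa * H / 3 = 125.46 * 6 / 3 = 250.92 kN-m/m

250.92 kN-m/m


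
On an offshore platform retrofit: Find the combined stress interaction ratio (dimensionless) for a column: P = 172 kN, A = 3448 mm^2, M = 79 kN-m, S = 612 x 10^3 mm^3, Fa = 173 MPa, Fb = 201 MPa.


f_a = P / A = 172000.0 / 3448 = 49.884 MPa
f_b = M / S = 79000000.0 / 612000.0 = 129.085 MPa
Ratio = f_a / Fa + f_b / Fb
= 49.884 / 173 + 129.085 / 201
= 0.9306 (dimensionless)

0.9306 (dimensionless)


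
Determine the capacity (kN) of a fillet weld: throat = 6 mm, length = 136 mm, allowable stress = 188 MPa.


Strength = throat * length * allowable stress
= 6 * 136 * 188 N
= 153408 N
= 153.41 kN

153.41 kN


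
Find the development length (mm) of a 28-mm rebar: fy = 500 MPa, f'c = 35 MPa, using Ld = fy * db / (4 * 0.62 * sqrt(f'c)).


Ld = (fy * db) / (4 * 0.62 * sqrt(f'c))
= (500 * 28) / (4 * 0.62 * sqrt(35))
= 14000 / 14.6719
= 954.21 mm

954.21 mm


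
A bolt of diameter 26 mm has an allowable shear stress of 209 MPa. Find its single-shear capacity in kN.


A = pi * d^2 / 4 = pi * 26^2 / 4 = 530.9292 mm^2
V = f_v * A / 1000 = 209 * 530.9292 / 1000
= 110.9642 kN

110.9642 kN


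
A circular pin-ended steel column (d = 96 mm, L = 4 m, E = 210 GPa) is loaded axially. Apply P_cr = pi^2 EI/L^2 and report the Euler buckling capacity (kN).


I = pi * d^4 / 64 = 4169220.18 mm^4
L = 4000.0 mm
P_cr = pi^2 * E * I / L^2
= 9.8696 * 210000.0 * 4169220.18 / 4000.0^2
= 540074.77 N = 540.0748 kN

540.0748 kN


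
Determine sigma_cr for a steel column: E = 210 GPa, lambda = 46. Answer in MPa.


sigma_cr = pi^2 * E / lambda^2
= 9.8696 * 210000.0 / 46^2
= 9.8696 * 210000.0 / 2116
= 979.4976 MPa

979.4976 MPa


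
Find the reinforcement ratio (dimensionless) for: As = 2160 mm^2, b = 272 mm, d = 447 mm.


rho = As / (b * d)
= 2160 / (272 * 447)
= 2160 / 121584
= 0.017765 (dimensionless)

0.017765 (dimensionless)


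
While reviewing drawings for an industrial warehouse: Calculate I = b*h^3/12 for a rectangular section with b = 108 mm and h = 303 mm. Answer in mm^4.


I = b * h^3 / 12
= 108 * 303^3 / 12
= 108 * 27818127 / 12
= 250363143.0 mm^4

250363143.0 mm^4


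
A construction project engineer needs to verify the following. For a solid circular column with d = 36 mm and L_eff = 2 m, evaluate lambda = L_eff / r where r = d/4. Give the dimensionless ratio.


Radius of gyration r = d / 4 = 36 / 4 = 9.0 mm
L_eff = 2000.0 mm
Slenderness ratio = L / r = 2000.0 / 9.0 = 222.22 (dimensionless)

222.22 (dimensionless)


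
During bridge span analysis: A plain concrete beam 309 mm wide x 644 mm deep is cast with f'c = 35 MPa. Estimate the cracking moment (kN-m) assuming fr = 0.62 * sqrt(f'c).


fr = 0.62 * sqrt(35) = 0.62 * 5.9161 = 3.668 MPa
I = 309 * 644^3 / 12 = 6877567088.0 mm^4
y_t = 322.0 mm
M_cr = fr * I / y_t = 3.668 * 6877567088.0 / 322.0 N-mm
= 78.3438 kN-m

78.3438 kN-m


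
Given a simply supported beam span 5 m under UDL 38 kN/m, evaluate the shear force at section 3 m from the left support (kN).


R_A = w * L / 2 = 38 * 5 / 2 = 95.0 kN
V(x) = R_A - w * x = 95.0 - 38 * 3
= -19.0 kN

-19.0 kN


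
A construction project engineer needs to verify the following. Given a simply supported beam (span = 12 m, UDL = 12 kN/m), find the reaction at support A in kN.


Total load = w * L = 12 * 12 = 144 kN
By symmetry, each reaction R = total / 2 = 144 / 2 = 72.0 kN

72.0 kN


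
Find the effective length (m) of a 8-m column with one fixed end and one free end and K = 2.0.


L_eff = K * L
= 2.0 * 8
= 16.0 m

16.0 m


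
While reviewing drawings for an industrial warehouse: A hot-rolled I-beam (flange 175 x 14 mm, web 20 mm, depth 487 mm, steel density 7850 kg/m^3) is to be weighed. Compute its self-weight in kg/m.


A_flanges = 2 * 175 * 14 = 4900 mm^2
A_web = (487 - 2 * 14) * 20 = 9180 mm^2
A_total = 4900 + 9180 = 14080 mm^2 = 0.014080 m^2
Weight = rho * A = 7850 * 0.014080 = 110.528 kg/m

110.528 kg/m


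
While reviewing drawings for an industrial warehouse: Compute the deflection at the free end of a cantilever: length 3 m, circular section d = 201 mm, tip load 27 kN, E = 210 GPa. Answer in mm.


I = pi * d^4 / 64 = pi * 201^4 / 64 = 80122432.96 mm^4
L = 3000.0 mm, P = 27000.0 N, E = 210000.0 MPa
delta = P * L^3 / (3 * E * I)
= 27000.0 * 3000.0^3 / (3 * 210000.0 * 80122432.96)
= 14.4422 mm

14.4422 mm


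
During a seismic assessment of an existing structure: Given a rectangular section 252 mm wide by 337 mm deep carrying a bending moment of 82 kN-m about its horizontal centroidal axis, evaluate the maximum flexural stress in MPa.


I = b * h^3 / 12 = 252 * 337^3 / 12 = 803727813.0 mm^4
y = h / 2 = 337 / 2 = 168.5 mm
M = 82 kN-m = 82000000.0 N-mm
sigma = M * y / I = 82000000.0 * 168.5 / 803727813.0
= 17.19 MPa

17.19 MPa


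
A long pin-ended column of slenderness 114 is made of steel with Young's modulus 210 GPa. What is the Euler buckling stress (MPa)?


sigma_cr = pi^2 * E / lambda^2
= 9.8696 * 210000.0 / 114^2
= 9.8696 * 210000.0 / 12996
= 159.4811 MPa

159.4811 MPa


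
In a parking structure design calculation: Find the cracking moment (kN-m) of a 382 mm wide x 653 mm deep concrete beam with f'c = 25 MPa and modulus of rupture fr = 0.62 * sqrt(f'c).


fr = 0.62 * sqrt(25) = 0.62 * 5.0 = 3.1 MPa
I = 382 * 653^3 / 12 = 8863834951.17 mm^4
y_t = 326.5 mm
M_cr = fr * I / y_t = 3.1 * 8863834951.17 / 326.5 N-mm
= 84.1589 kN-m

84.1589 kN-m


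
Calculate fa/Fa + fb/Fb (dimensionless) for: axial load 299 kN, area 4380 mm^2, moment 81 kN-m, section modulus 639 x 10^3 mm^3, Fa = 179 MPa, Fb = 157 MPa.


f_a = P / A = 299000.0 / 4380 = 68.2648 MPa
f_b = M / S = 81000000.0 / 639000.0 = 126.7606 MPa
Ratio = f_a / Fa + f_b / Fb
= 68.2648 / 179 + 126.7606 / 157
= 1.1888 (dimensionless)

1.1888 (dimensionless)


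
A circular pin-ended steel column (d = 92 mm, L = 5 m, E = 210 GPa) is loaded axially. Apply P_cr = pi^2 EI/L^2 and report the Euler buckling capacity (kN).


I = pi * d^4 / 64 = 3516585.72 mm^4
L = 5000.0 mm
P_cr = pi^2 * E * I / L^2
= 9.8696 * 210000.0 * 3516585.72 / 5000.0^2
= 291541.4 N = 291.5414 kN

291.5414 kN


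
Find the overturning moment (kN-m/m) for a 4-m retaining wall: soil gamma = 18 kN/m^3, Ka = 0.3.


Pa = 0.5 * Ka * gamma * H^2
= 0.5 * 0.3 * 18 * 4^2
= 43.2 kN/m
Arm = H / 3 = 4 / 3 = 1.3333 m
Mo = Pa * arm = Pa * H / 3 = 43.2 * 4 / 3 = 57.6 kN-m/m

57.6 kN-m/m


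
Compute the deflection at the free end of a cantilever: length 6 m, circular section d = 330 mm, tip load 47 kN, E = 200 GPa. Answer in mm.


I = pi * d^4 / 64 = pi * 330^4 / 64 = 582137609.58 mm^4
L = 6000.0 mm, P = 47000.0 N, E = 200000.0 MPa
delta = P * L^3 / (3 * E * I)
= 47000.0 * 6000.0^3 / (3 * 200000.0 * 582137609.58)
= 29.0653 mm

29.0653 mm


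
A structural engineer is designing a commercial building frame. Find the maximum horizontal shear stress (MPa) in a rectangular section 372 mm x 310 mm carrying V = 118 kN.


A = b * h = 372 * 310 = 115320 mm^2
V = 118 kN = 118000.0 N
tau_max = 1.5 * V / A = 1.5 * 118000.0 / 115320
= 1.5349 MPa

1.5349 MPa


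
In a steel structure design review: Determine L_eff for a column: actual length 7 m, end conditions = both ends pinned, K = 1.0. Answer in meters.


L_eff = K * L
= 1.0 * 7
= 7.0 m

7.0 m


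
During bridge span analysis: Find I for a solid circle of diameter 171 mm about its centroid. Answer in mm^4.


r = d / 2 = 171 / 2 = 85.5 mm
I = pi * r^4 / 4 = pi * 85.5^4 / 4
= 41971485.48 mm^4

41971485.48 mm^4


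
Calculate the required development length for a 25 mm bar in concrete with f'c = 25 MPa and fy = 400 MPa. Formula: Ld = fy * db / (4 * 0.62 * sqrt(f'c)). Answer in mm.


Ld = (fy * db) / (4 * 0.62 * sqrt(f'c))
= (400 * 25) / (4 * 0.62 * sqrt(25))
= 10000 / 12.4
= 806.45 mm

806.45 mm


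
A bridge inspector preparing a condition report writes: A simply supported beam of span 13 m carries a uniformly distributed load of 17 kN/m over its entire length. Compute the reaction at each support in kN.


Total load = w * L = 17 * 13 = 221 kN
By symmetry, each reaction R = total / 2 = 221 / 2 = 110.5 kN

110.5 kN


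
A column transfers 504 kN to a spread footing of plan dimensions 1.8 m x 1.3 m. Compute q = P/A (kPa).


A = 1.8 * 1.3 = 2.34 m^2
q = P / A = 504 / 2.34
= 215.3846 kPa

215.3846 kPa


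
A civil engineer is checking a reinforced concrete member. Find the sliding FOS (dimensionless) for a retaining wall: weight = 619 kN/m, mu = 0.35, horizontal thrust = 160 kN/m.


Resisting force = mu * W = 0.35 * 619 = 216.65 kN/m
FOS = Resisting / Driving = 216.65 / 160
= 1.3541 (dimensionless)

1.3541 (dimensionless)


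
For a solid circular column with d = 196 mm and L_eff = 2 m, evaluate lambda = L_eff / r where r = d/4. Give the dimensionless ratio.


Radius of gyration r = d / 4 = 196 / 4 = 49.0 mm
L_eff = 2000.0 mm
Slenderness ratio = L / r = 2000.0 / 49.0 = 40.82 (dimensionless)

40.82 (dimensionless)


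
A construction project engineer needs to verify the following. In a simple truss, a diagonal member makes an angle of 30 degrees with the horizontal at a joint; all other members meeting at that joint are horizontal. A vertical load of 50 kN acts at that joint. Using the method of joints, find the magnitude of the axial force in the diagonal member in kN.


At the joint, only the diagonal has a vertical component, so vertical equilibrium gives:
F * sin(30) = 50
F = 50 / sin(30)
= 50 / 0.5
= 100.0 kN

100.0 kN


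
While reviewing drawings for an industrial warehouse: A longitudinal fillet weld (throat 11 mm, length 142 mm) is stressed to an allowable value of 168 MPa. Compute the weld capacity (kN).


Strength = throat * length * allowable stress
= 11 * 142 * 168 N
= 262416 N
= 262.42 kN

262.42 kN


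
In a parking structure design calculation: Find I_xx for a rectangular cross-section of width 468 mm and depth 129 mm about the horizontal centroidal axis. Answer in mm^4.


I = b * h^3 / 12
= 468 * 129^3 / 12
= 468 * 2146689 / 12
= 83720871.0 mm^4

83720871.0 mm^4


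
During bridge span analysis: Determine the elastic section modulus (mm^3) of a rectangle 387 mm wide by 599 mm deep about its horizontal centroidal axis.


S = b * h^2 / 6
= 387 * 599^2 / 6
= 387 * 358801 / 6
= 23142664.5 mm^3

23142664.5 mm^3


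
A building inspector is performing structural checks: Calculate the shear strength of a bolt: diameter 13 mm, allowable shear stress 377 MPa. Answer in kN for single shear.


A = pi * d^2 / 4 = pi * 13^2 / 4 = 132.7323 mm^2
V = f_v * A / 1000 = 377 * 132.7323 / 1000
= 50.0401 kN

50.0401 kN


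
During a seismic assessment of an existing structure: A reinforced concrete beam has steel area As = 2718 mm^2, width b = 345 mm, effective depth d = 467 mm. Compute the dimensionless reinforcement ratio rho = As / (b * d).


rho = As / (b * d)
= 2718 / (345 * 467)
= 2718 / 161115
= 0.01687 (dimensionless)

0.01687 (dimensionless)


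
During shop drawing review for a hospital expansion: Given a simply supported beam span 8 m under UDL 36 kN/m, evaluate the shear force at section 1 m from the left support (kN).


R_A = w * L / 2 = 36 * 8 / 2 = 144.0 kN
V(x) = R_A - w * x = 144.0 - 36 * 1
= 108.0 kN

108.0 kN


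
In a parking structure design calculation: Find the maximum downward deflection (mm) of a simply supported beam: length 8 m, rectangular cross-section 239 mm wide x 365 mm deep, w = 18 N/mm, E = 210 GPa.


I = 239 * 365^3 / 12 = 968490239.58 mm^4
L = 8000.0 mm, w = 18 N/mm, E = 210000.0 MPa
delta = 5 * w * L^4 / (384 * E * I)
= 5 * 18 * 8000.0^4 / (384 * 210000.0 * 968490239.58)
= 4.7202 mm

4.7202 mm


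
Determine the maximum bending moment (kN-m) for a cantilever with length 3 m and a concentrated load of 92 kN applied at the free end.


For a cantilever with a point load at the free end:
M_max = P * L = 92 * 3 = 276 kN-m

276 kN-m


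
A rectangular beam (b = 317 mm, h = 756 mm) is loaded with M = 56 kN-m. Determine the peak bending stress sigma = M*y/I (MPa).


I = b * h^3 / 12 = 317 * 756^3 / 12 = 11414145456.0 mm^4
y = h / 2 = 756 / 2 = 378.0 mm
M = 56 kN-m = 56000000.0 N-mm
sigma = M * y / I = 56000000.0 * 378.0 / 11414145456.0
= 1.85 MPa

1.85 MPa


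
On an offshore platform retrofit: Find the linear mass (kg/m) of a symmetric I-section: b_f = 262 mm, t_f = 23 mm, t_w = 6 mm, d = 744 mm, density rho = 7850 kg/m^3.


A_flanges = 2 * 262 * 23 = 12052 mm^2
A_web = (744 - 2 * 23) * 6 = 4188 mm^2
A_total = 12052 + 4188 = 16240 mm^2 = 0.016240 m^2
Weight = rho * A = 7850 * 0.016240 = 127.484 kg/m

127.484 kg/m


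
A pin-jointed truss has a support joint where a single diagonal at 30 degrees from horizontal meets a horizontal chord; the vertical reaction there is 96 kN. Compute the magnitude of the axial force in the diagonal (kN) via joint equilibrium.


At the joint, only the diagonal has a vertical component, so vertical equilibrium gives:
F * sin(30) = 96
F = 96 / sin(30)
= 96 / 0.5
= 192.0 kN

192.0 kN


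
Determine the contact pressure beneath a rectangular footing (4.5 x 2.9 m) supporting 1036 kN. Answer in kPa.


A = 4.5 * 2.9 = 13.05 m^2
q = P / A = 1036 / 13.05
= 79.387 kPa

79.387 kPa


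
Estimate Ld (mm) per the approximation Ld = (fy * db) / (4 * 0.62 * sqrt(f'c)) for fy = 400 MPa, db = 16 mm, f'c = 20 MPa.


Ld = (fy * db) / (4 * 0.62 * sqrt(f'c))
= (400 * 16) / (4 * 0.62 * sqrt(20))
= 6400 / 11.0909
= 577.05 mm

577.05 mm


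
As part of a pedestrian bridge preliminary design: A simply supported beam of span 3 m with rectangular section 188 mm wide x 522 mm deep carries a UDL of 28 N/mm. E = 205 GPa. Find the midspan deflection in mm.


I = 188 * 522^3 / 12 = 2228374152.0 mm^4
L = 3000.0 mm, w = 28 N/mm, E = 205000.0 MPa
delta = 5 * w * L^4 / (384 * E * I)
= 5 * 28 * 3000.0^4 / (384 * 205000.0 * 2228374152.0)
= 0.0646 mm

0.0646 mm


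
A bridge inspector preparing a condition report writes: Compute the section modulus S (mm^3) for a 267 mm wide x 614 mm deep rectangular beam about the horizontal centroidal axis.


S = b * h^2 / 6
= 267 * 614^2 / 6
= 267 * 376996 / 6
= 16776322.0 mm^3

16776322.0 mm^3


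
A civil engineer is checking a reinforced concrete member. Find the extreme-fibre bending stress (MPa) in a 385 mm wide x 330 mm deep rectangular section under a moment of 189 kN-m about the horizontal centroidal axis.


I = b * h^3 / 12 = 385 * 330^3 / 12 = 1152978750.0 mm^4
y = h / 2 = 330 / 2 = 165.0 mm
M = 189 kN-m = 189000000.0 N-mm
sigma = M * y / I = 189000000.0 * 165.0 / 1152978750.0
= 27.05 MPa

27.05 MPa


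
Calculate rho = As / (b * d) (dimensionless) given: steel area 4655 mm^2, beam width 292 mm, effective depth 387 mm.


rho = As / (b * d)
= 4655 / (292 * 387)
= 4655 / 113004
= 0.041193 (dimensionless)

0.041193 (dimensionless)


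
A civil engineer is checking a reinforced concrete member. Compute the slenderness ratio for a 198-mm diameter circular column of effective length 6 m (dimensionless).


Radius of gyration r = d / 4 = 198 / 4 = 49.5 mm
L_eff = 6000.0 mm
Slenderness ratio = L / r = 6000.0 / 49.5 = 121.21 (dimensionless)

121.21 (dimensionless)


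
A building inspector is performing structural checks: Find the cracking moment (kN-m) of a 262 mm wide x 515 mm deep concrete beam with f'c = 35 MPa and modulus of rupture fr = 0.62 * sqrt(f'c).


fr = 0.62 * sqrt(35) = 0.62 * 5.9161 = 3.668 MPa
I = 262 * 515^3 / 12 = 2982234104.17 mm^4
y_t = 257.5 mm
M_cr = fr * I / y_t = 3.668 * 2982234104.17 / 257.5 N-mm
= 42.4806 kN-m

42.4806 kN-m


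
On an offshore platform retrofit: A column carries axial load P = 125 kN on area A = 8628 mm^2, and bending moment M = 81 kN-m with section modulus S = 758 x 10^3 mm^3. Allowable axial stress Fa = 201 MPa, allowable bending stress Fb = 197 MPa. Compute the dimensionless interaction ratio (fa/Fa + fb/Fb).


f_a = P / A = 125000.0 / 8628 = 14.4877 MPa
f_b = M / S = 81000000.0 / 758000.0 = 106.8602 MPa
Ratio = f_a / Fa + f_b / Fb
= 14.4877 / 201 + 106.8602 / 197
= 0.6145 (dimensionless)

0.6145 (dimensionless)


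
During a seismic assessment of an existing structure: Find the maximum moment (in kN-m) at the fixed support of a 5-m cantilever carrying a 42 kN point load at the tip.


For a cantilever with a point load at the free end:
M_max = P * L = 42 * 5 = 210 kN-m

210 kN-m


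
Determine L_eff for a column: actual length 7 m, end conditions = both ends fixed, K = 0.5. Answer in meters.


L_eff = K * L
= 0.5 * 7
= 3.5 m

3.5 m


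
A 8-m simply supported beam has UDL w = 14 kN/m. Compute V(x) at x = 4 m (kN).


R_A = w * L / 2 = 14 * 8 / 2 = 56.0 kN
V(x) = R_A - w * x = 56.0 - 14 * 4
= 0.0 kN

0.0 kN


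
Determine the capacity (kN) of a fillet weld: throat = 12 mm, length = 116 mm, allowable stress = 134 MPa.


Strength = throat * length * allowable stress
= 12 * 116 * 134 N
= 186528 N
= 186.53 kN

186.53 kN


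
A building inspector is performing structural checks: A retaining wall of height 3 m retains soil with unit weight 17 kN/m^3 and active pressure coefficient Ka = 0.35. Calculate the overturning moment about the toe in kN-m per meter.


Pa = 0.5 * Ka * gamma * H^2
= 0.5 * 0.35 * 17 * 3^2
= 26.775 kN/m
Arm = H / 3 = 3 / 3 = 1.0 m
Mo = Pa * arm = Pa * H / 3 = 26.775 * 3 / 3 = 26.775 kN-m/m

26.775 kN-m/m


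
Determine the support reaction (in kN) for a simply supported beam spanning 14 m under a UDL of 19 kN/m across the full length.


Total load = w * L = 19 * 14 = 266 kN
By symmetry, each reaction R = total / 2 = 266 / 2 = 133.0 kN

133.0 kN


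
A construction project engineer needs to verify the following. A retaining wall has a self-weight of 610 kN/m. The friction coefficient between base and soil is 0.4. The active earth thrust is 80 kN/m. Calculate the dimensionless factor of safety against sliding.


Resisting force = mu * W = 0.4 * 610 = 244.0 kN/m
FOS = Resisting / Driving = 244.0 / 80
= 3.05 (dimensionless)

3.05 (dimensionless)


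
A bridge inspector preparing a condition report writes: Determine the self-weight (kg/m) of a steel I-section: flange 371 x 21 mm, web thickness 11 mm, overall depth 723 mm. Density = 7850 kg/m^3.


A_flanges = 2 * 371 * 21 = 15582 mm^2
A_web = (723 - 2 * 21) * 11 = 7491 mm^2
A_total = 15582 + 7491 = 23073 mm^2 = 0.023073 m^2
Weight = rho * A = 7850 * 0.023073 = 181.1231 kg/m

181.1231 kg/m
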